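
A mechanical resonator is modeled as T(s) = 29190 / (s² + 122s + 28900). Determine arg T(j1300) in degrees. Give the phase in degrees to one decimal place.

-174.5°

∠[(j1300)² + 122(j1300) + 28900] = ∠[-1.6611e+06 + j1.586e+05] = 174.55°
∠T(j1300) = −174.55° = -174.55°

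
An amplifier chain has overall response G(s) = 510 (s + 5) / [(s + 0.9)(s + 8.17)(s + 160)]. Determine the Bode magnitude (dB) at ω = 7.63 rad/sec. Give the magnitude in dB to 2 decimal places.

-9.42 dB

|j7.63 + 5| = √(7.63² + 5²) = 9.122
|j7.63 + 0.9| = √(7.63² + 0.9²) = 7.683
|j7.63 + 8.17| = √(7.63² + 8.17²) = 11.18
|j7.63 + 160| = √(7.63² + 160²) = 160.2
|G(j7.63)| = 510 × 9.122 / (7.683 × 11.18 × 160.2) = 0.33818
20 log₁₀(0.33818) = -9.417 dB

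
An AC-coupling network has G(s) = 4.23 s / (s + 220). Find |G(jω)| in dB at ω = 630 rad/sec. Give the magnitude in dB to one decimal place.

12.0 dB

|j630| = 630
|j630 + 220| = √(630² + 220²) = 667.3
|G(j630)| = 4.23 × 630 / 667.3 = 3.9935
20 log₁₀(3.9935) = 12.03 dB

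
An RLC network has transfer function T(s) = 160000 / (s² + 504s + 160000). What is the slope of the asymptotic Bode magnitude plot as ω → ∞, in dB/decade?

-40 dB/decade

With 0 zeros and 2 poles, the high-frequency asymptotic slope is 20 × (0 − 2) = -40 dB/decade.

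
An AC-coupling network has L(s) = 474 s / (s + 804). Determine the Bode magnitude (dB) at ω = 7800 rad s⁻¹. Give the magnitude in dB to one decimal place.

53.5 dB

|j7800| = 7800
|j7800 + 804| = √(7800² + 804²) = 7841
|L(j7800)| = 474 × 7800 / 7841 = 471.5
20 log₁₀(471.5) = 53.47 dB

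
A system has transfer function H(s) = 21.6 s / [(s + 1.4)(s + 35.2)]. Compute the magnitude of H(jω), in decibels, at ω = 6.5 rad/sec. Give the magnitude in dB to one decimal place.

|j6.5| = 6.5
|j6.5 + 1.4| = √(6.5² + 1.4²) = 6.649
|j6.5 + 35.2| = √(6.5² + 35.2²) = 35.8
|H(j6.5)| = 21.6 × 6.5 / (6.649 × 35.8) = 0.58991
20 log₁₀(0.58991) = -4.58 dB

-4.6 dB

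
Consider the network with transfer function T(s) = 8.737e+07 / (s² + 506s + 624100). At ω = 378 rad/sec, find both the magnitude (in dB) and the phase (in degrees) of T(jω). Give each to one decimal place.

|T| = 44.5 dB, ∠T = -21.7°

|(j378)² + 506(j378) + 624100| = |4.8122e+05 + j1.9127e+05| = 5.178e+05
|T(j378)| = 8.737e+07 / 5.178e+05 = 168.72
20 log₁₀(168.72) = 44.54 dB
∠[(j378)² + 506(j378) + 624100] = ∠[4.8122e+05 + j1.9127e+05] = 21.68°
∠T(j378) = −21.68° = -21.68°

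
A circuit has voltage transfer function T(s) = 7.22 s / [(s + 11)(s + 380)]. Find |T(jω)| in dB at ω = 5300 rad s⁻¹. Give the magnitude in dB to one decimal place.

-57.3 dB

|j5300| = 5300
|j5300 + 11| = √(5300² + 11²) = 5300
|j5300 + 380| = √(5300² + 380²) = 5314
|T(j5300)| = 7.22 × 5300 / (5300 × 5314) = 0.0013588
20 log₁₀(0.0013588) = -57.34 dB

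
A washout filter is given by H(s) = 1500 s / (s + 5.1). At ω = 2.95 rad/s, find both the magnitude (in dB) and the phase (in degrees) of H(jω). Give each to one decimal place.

|j2.95| = 2.95
|j2.95 + 5.1| = √(2.95² + 5.1²) = 5.892
|H(j2.95)| = 1500 × 2.95 / 5.892 = 751.05
20 log₁₀(751.05) = 57.51 dB
∠(j2.95) = 90.00°
∠(j2.95 + 5.1) = arctan(2.95/5.1) = 30.05°
∠H(j2.95) = 90.00° − 30.05° = 59.95°

|H| = 57.5 dB, ∠H = 60.0°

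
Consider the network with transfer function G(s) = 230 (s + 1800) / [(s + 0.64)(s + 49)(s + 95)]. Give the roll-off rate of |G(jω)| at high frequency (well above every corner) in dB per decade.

With 1 zero and 3 poles, the high-frequency asymptotic slope is 20 × (1 − 3) = -40 dB/decade.

-40 dB/decade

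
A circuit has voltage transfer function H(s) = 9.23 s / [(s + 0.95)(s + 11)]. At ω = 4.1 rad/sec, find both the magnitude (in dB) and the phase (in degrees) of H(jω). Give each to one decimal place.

|j4.1| = 4.1
|j4.1 + 0.95| = √(4.1² + 0.95²) = 4.209
|j4.1 + 11| = √(4.1² + 11²) = 11.74
|H(j4.1)| = 9.23 × 4.1 / (4.209 × 11.74) = 0.76596
20 log₁₀(0.76596) = -2.32 dB
∠(j4.1) = 90.00°
∠(j4.1 + 0.95) = arctan(4.1/0.95) = 76.95°
∠(j4.1 + 11) = arctan(4.1/11) = 20.44°
∠H(j4.1) = 90.00° − (76.95° + 20.44°) = -7.40°

|H| = -2.3 dB, ∠H = -7.4°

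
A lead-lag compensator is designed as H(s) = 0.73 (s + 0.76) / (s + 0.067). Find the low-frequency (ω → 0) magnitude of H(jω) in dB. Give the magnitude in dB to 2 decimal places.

H(0) = 0.73 × 0.76 / 0.067 = 8.2806
20 log₁₀(8.2806) = 18.361 dB

18.36 dB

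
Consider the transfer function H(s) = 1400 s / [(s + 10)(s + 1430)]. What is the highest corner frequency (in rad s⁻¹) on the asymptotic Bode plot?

1430 rad s⁻¹

Break frequencies occur at each pole and zero magnitude: 10 rad s⁻¹, 1430 rad s⁻¹.
The highest is 1430 rad s⁻¹.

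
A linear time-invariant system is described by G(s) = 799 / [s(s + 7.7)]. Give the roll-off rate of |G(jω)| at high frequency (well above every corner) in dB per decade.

-40 dB/decade

With 0 zeros and 2 poles, the high-frequency asymptotic slope is 20 × (0 − 2) = -40 dB/decade.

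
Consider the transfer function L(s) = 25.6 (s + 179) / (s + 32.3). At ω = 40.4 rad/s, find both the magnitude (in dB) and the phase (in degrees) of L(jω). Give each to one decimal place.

|L| = 39.2 dB, ∠L = -38.6°

|j40.4 + 179| = √(40.4² + 179²) = 183.5
|j40.4 + 32.3| = √(40.4² + 32.3²) = 51.72
|L(j40.4)| = 25.6 × 183.5 / 51.72 = 90.82
20 log₁₀(90.82) = 39.16 dB
∠(j40.4 + 179) = arctan(40.4/179) = 12.72°
∠(j40.4 + 32.3) = arctan(40.4/32.3) = 51.36°
∠L(j40.4) = 12.72° − 51.36° = -38.64°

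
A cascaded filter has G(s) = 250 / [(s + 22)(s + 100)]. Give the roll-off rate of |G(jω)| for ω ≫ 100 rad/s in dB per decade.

-40 dB/decade

With 0 zeros and 2 poles, the high-frequency asymptotic slope is 20 × (0 − 2) = -40 dB/decade.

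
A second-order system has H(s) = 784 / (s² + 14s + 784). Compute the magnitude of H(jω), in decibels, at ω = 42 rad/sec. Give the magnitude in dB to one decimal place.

|(j42)² + 14(j42) + 784| = |-980 + j588| = 1143
|H(j42)| = 784 / 1143 = 0.68599
20 log₁₀(0.68599) = -3.27 dB

-3.3 dB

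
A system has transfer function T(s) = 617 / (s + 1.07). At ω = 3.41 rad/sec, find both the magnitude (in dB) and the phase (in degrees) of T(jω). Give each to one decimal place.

|j3.41 + 1.07| = √(3.41² + 1.07²) = 3.574
|T(j3.41)| = 617 / 3.574 = 172.64
20 log₁₀(172.64) = 44.74 dB
∠(j3.41 + 1.07) = arctan(3.41/1.07) = 72.58°
∠T(j3.41) = −72.58° = -72.58°

|T| = 44.7 dB, ∠T = -72.6°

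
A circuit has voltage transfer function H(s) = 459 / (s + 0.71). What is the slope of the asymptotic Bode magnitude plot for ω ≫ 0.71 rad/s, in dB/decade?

With 0 zeros and 1 pole, the high-frequency asymptotic slope is 20 × (0 − 1) = -20 dB/decade.

-20 dB/decade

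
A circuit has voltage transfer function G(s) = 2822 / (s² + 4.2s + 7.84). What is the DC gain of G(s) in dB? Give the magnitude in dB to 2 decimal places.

G(0) = 2822 / 7.84 = 359.95
20 log₁₀(359.95) = 51.125 dB

51.12 dB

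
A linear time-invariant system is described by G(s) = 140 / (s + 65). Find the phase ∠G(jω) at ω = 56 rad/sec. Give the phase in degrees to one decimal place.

∠(j56 + 65) = arctan(56/65) = 40.75°
∠G(j56) = −40.75° = -40.75°

-40.7°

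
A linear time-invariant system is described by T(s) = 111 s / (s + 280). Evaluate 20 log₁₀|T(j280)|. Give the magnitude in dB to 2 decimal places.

37.90 dB

|j280| = 280
|j280 + 280| = √(280² + 280²) = 396
|T(j280)| = 111 × 280 / 396 = 78.489
20 log₁₀(78.489) = 37.896 dB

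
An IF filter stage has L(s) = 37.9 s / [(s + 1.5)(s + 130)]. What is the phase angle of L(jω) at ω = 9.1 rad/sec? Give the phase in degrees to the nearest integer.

5°

∠(j9.1) = 90.00°
∠(j9.1 + 1.5) = arctan(9.1/1.5) = 80.64°
∠(j9.1 + 130) = arctan(9.1/130) = 4.00°
∠L(j9.1) = 90.00° − (80.64° + 4.00°) = 5.36°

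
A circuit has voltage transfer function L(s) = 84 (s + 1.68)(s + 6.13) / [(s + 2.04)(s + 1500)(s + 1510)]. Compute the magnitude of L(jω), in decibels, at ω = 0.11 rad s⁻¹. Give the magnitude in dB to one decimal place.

-74.5 dB

|j0.11 + 1.68| = √(0.11² + 1.68²) = 1.684
|j0.11 + 6.13| = √(0.11² + 6.13²) = 6.131
|j0.11 + 2.04| = √(0.11² + 2.04²) = 2.043
|j0.11 + 1500| = √(0.11² + 1500²) = 1500
|j0.11 + 1510| = √(0.11² + 1510²) = 1510
|L(j0.11)| = 84 × 1.684 × 6.131 / (2.043 × 1500 × 1510) = 0.00018738
20 log₁₀(0.00018738) = -74.55 dB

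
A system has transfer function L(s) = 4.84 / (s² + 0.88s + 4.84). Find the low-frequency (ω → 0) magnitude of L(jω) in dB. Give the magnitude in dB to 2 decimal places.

0.00 dB

L(0) = 4.84 / 4.84 = 1
20 log₁₀(1) = 0.000 dB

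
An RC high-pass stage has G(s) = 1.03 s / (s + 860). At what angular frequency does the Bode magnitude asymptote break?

The single real pole at s = −860 gives a corner at ω = 860 rad/sec.

860 rad/sec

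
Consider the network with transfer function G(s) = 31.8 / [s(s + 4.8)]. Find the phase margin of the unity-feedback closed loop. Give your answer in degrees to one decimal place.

45.5°

Gain crossover: |G(jω)| = 1 at ω ≈ 4.72 rad/s.
∠G(j4.72) = −90° − arctan(4.72/4.8) ≈ -134.53°
PM = 180° + (-134.53°) = 45.47°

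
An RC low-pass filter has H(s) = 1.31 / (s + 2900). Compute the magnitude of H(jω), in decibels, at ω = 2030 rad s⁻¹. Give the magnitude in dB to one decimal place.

|j2030 + 2900| = √(2030² + 2900²) = 3540
|H(j2030)| = 1.31 / 3540 = 0.00037007
20 log₁₀(0.00037007) = -68.63 dB

-68.6 dB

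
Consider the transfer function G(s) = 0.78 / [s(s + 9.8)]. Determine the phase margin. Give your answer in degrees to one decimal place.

89.5 deg

Gain crossover: |G(jω)| = 1 at ω ≈ 0.0796 rad/s.
∠G(j0.0796) = −90° − arctan(0.0796/9.8) ≈ -90.47°
PM = 180° + (-90.47°) = 89.53°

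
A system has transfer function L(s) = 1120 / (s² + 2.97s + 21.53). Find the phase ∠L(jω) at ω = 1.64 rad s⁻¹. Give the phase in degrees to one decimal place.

-14.5 deg

∠[(j1.64)² + 2.97(j1.64) + 21.53] = ∠[18.84 + j4.8708] = 14.50°
∠L(j1.64) = −14.50° = -14.50°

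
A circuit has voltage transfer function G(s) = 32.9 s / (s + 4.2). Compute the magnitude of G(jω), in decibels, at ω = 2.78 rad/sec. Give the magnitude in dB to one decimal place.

|j2.78| = 2.78
|j2.78 + 4.2| = √(2.78² + 4.2²) = 5.037
|G(j2.78)| = 32.9 × 2.78 / 5.037 = 18.159
20 log₁₀(18.159) = 25.18 dB

25.2 dB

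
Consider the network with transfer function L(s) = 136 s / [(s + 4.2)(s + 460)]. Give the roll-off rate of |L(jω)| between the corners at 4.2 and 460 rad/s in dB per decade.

0 dB/decade

In this band the factors already past their corner are: 1 differentiator zero, pole at 4.2; net slope = 0 dB/decade.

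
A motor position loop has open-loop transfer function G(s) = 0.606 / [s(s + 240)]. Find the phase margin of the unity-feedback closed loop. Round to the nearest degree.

Gain crossover: |G(jω)| = 1 at ω ≈ 0.00252 rad/s.
∠G(j0.00252) = −90° − arctan(0.00252/240) ≈ -90.00°
PM = 180° + (-90.00°) = 90.00°

90°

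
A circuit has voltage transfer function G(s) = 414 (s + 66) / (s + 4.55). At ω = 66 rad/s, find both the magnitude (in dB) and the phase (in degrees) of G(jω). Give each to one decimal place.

|j66 + 66| = √(66² + 66²) = 93.34
|j66 + 4.55| = √(66² + 4.55²) = 66.16
|G(j66)| = 414 × 93.34 / 66.16 = 584.1
20 log₁₀(584.1) = 55.33 dB
∠(j66 + 66) = arctan(66/66) = 45.00°
∠(j66 + 4.55) = arctan(66/4.55) = 86.06°
∠G(j66) = 45.00° − 86.06° = -41.06°

|G| = 55.3 dB, ∠G = -41.1°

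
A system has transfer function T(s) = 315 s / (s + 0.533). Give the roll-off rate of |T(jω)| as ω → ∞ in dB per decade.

With 1 zero and 1 pole, the high-frequency asymptotic slope is 20 × (1 − 1) = 0 dB/decade.

0 dB/decade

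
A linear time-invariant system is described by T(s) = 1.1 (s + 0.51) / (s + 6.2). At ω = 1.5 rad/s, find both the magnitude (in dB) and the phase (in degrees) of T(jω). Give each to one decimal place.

|T| = -11.3 dB, ∠T = 57.6°

|j1.5 + 0.51| = √(1.5² + 0.51²) = 1.584
|j1.5 + 6.2| = √(1.5² + 6.2²) = 6.379
|T(j1.5)| = 1.1 × 1.584 / 6.379 = 0.27321
20 log₁₀(0.27321) = -11.27 dB
∠(j1.5 + 0.51) = arctan(1.5/0.51) = 71.22°
∠(j1.5 + 6.2) = arctan(1.5/6.2) = 13.60°
∠T(j1.5) = 71.22° − 13.60° = 57.62°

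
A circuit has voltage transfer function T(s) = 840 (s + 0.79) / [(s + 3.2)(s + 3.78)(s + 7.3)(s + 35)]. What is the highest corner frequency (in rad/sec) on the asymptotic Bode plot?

35 rad/sec

Break frequencies occur at each pole and zero magnitude: 0.79 rad/sec, 3.2 rad/sec, 3.78 rad/sec, 7.3 rad/sec, 35 rad/sec.
The highest is 35 rad/sec.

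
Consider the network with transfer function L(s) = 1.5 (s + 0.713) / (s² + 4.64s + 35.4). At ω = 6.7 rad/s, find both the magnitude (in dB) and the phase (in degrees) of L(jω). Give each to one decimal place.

|j6.7 + 0.713| = √(6.7² + 0.713²) = 6.738
|(j6.7)² + 4.64(j6.7) + 35.4| = |-9.49 + j31.088| = 32.5
|L(j6.7)| = 1.5 × 6.738 / 32.5 = 0.31094
20 log₁₀(0.31094) = -10.15 dB
∠(j6.7 + 0.713) = arctan(6.7/0.713) = 83.93°
∠[(j6.7)² + 4.64(j6.7) + 35.4] = ∠[-9.49 + j31.088] = 106.98°
∠L(j6.7) = 83.93° − 106.98° = -23.05°

|L| = -10.1 dB, ∠L = -23.0 deg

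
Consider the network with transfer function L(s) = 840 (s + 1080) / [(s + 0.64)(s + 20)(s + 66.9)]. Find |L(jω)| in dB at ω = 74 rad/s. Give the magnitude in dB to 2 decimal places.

4.12 dB

|j74 + 1080| = √(74² + 1080²) = 1083
|j74 + 0.64| = √(74² + 0.64²) = 74
|j74 + 20| = √(74² + 20²) = 76.66
|j74 + 66.9| = √(74² + 66.9²) = 99.76
|L(j74)| = 840 × 1083 / (74 × 76.66 × 99.76) = 1.6069
20 log₁₀(1.6069) = 4.120 dB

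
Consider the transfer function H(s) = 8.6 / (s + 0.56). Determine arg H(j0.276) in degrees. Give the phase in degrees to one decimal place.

-26.2°

∠(j0.276 + 0.56) = arctan(0.276/0.56) = 26.24°
∠H(j0.276) = −26.24° = -26.24°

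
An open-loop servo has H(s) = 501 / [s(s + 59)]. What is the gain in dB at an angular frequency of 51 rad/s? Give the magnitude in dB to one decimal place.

-18.0 dB

|j51 + 59| = √(51² + 59²) = 77.99
|j51| = 51
|H(j51)| = 501 / (77.99 × 51) = 0.12596
20 log₁₀(0.12596) = -18.00 dB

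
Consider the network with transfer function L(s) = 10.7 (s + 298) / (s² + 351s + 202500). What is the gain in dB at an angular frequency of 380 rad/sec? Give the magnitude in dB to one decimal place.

|j380 + 298| = √(380² + 298²) = 482.9
|(j380)² + 351(j380) + 202500| = |58100 + j1.3338e+05| = 1.455e+05
|L(j380)| = 10.7 × 482.9 / 1.455e+05 = 0.035517
20 log₁₀(0.035517) = -28.99 dB

-29.0 dB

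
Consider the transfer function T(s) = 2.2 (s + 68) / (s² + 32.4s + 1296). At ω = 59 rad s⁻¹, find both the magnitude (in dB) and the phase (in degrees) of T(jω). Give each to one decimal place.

|T| = -23.3 dB, ∠T = -97.9°

|j59 + 68| = √(59² + 68²) = 90.03
|(j59)² + 32.4(j59) + 1296| = |-2185 + j1911.6| = 2903
|T(j59)| = 2.2 × 90.03 / 2903 = 0.068222
20 log₁₀(0.068222) = -23.32 dB
∠(j59 + 68) = arctan(59/68) = 40.95°
∠[(j59)² + 32.4(j59) + 1296] = ∠[-2185 + j1911.6] = 138.82°
∠T(j59) = 40.95° − 138.82° = -97.87°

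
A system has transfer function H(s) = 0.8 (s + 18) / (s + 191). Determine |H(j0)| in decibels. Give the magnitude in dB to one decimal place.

-22.5 dB

H(0) = 0.8 × 18 / 191 = 0.075393
20 log₁₀(0.075393) = -22.45 dB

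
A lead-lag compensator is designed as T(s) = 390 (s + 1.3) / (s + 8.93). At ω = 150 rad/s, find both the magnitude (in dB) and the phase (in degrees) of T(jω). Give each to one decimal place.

|j150 + 1.3| = √(150² + 1.3²) = 150
|j150 + 8.93| = √(150² + 8.93²) = 150.3
|T(j150)| = 390 × 150 / 150.3 = 389.33
20 log₁₀(389.33) = 51.81 dB
∠(j150 + 1.3) = arctan(150/1.3) = 89.50°
∠(j150 + 8.93) = arctan(150/8.93) = 86.59°
∠T(j150) = 89.50° − 86.59° = 2.91°

|T| = 51.8 dB, ∠T = 2.9°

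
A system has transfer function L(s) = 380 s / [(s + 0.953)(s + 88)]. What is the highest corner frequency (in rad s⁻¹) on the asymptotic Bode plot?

88 rad s⁻¹

Break frequencies occur at each pole and zero magnitude: 0.953 rad s⁻¹, 88 rad s⁻¹.
The highest is 88 rad s⁻¹.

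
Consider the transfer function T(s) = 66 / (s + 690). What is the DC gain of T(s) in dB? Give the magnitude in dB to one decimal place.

-20.4 dB

T(0) = 66 / 690 = 0.095652
20 log₁₀(0.095652) = -20.39 dB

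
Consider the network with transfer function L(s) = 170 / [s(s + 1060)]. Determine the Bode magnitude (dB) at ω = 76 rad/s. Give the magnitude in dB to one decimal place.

-53.5 dB

|j76 + 1060| = √(76² + 1060²) = 1063
|j76| = 76
|L(j76)| = 170 / (1063 × 76) = 0.0021048
20 log₁₀(0.0021048) = -53.54 dB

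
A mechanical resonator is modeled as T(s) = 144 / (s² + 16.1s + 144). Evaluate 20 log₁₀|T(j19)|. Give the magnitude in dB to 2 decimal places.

-8.31 dB

|(j19)² + 16.1(j19) + 144| = |-217 + j305.9| = 375.1
|T(j19)| = 144 / 375.1 = 0.38395
20 log₁₀(0.38395) = -8.315 dB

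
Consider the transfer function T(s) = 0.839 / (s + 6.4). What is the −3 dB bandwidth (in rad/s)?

For a single-pole low-pass, the −3 dB point is at the pole: ω = 6.4 rad/s.

6.4 rad/s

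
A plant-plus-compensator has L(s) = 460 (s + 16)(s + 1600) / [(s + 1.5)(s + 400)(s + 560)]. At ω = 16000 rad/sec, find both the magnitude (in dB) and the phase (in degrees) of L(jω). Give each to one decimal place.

|j16000 + 16| = √(16000² + 16²) = 1.6e+04
|j16000 + 1600| = √(16000² + 1600²) = 1.608e+04
|j16000 + 1.5| = √(16000² + 1.5²) = 1.6e+04
|j16000 + 400| = √(16000² + 400²) = 1.6e+04
|j16000 + 560| = √(16000² + 560²) = 1.601e+04
|L(j16000)| = 460 × 1.6e+04 × 1.608e+04 / (1.6e+04 × 1.6e+04 × 1.601e+04) = 0.028867
20 log₁₀(0.028867) = -30.79 dB
∠(j16000 + 16) = arctan(16000/16) = 89.94°
∠(j16000 + 1600) = arctan(16000/1600) = 84.29°
∠(j16000 + 1.5) = arctan(16000/1.5) = 89.99°
∠(j16000 + 400) = arctan(16000/400) = 88.57°
∠(j16000 + 560) = arctan(16000/560) = 88.00°
∠L(j16000) = 89.94° + 84.29° − (89.99° + 88.57° + 88.00°) = -92.33°

|L| = -30.8 dB, ∠L = -92.3 deg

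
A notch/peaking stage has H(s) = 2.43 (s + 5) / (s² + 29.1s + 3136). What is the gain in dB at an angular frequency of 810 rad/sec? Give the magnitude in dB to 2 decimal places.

|j810 + 5| = √(810² + 5²) = 810
|(j810)² + 29.1(j810) + 3136| = |-6.5296e+05 + j23571| = 6.534e+05
|H(j810)| = 2.43 × 810 / 6.534e+05 = 0.0030125
20 log₁₀(0.0030125) = -50.421 dB

-50.42 dB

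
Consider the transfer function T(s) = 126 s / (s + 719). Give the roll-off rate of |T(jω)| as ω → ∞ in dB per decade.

0 dB/decade

With 1 zero and 1 pole, the high-frequency asymptotic slope is 20 × (1 − 1) = 0 dB/decade.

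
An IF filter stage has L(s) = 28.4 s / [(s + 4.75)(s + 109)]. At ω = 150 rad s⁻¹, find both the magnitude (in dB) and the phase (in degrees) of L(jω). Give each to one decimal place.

|j150| = 150
|j150 + 4.75| = √(150² + 4.75²) = 150.1
|j150 + 109| = √(150² + 109²) = 185.4
|L(j150)| = 28.4 × 150 / (150.1 × 185.4) = 0.15309
20 log₁₀(0.15309) = -16.30 dB
∠(j150) = 90.00°
∠(j150 + 4.75) = arctan(150/4.75) = 88.19°
∠(j150 + 109) = arctan(150/109) = 54.00°
∠L(j150) = 90.00° − (88.19° + 54.00°) = -52.18°

|L| = -16.3 dB, ∠L = -52.2°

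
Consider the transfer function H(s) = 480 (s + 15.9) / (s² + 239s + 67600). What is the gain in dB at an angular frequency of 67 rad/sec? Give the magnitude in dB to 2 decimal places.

|j67 + 15.9| = √(67² + 15.9²) = 68.86
|(j67)² + 239(j67) + 67600| = |63111 + j16013| = 6.511e+04
|H(j67)| = 480 × 68.86 / 6.511e+04 = 0.50765
20 log₁₀(0.50765) = -5.889 dB

-5.89 dB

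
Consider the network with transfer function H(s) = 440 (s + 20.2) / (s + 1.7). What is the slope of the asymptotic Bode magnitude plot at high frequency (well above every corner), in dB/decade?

0 dB/decade

With 1 zero and 1 pole, the high-frequency asymptotic slope is 20 × (1 − 1) = 0 dB/decade.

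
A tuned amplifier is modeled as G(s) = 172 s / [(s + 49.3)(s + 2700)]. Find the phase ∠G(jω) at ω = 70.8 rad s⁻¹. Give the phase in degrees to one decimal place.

33.3°

∠(j70.8) = 90.00°
∠(j70.8 + 49.3) = arctan(70.8/49.3) = 55.15°
∠(j70.8 + 2700) = arctan(70.8/2700) = 1.50°
∠G(j70.8) = 90.00° − (55.15° + 1.50°) = 33.35°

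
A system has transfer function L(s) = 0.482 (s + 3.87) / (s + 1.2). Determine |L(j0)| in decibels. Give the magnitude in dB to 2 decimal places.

3.83 dB

L(0) = 0.482 × 3.87 / 1.2 = 1.5545
20 log₁₀(1.5545) = 3.832 dB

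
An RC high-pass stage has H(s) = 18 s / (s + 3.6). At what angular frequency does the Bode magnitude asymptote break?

3.6 rad/s

The single real pole at s = −3.6 gives a corner at ω = 3.6 rad/s.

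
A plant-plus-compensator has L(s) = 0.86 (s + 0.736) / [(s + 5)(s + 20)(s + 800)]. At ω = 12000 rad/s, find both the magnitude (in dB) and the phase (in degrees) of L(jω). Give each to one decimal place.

|j12000 + 0.736| = √(12000² + 0.736²) = 1.2e+04
|j12000 + 5| = √(12000² + 5²) = 1.2e+04
|j12000 + 20| = √(12000² + 20²) = 1.2e+04
|j12000 + 800| = √(12000² + 800²) = 1.203e+04
|L(j12000)| = 0.86 × 1.2e+04 / (1.2e+04 × 1.2e+04 × 1.203e+04) = 5.959e-09
20 log₁₀(5.959e-09) = -164.50 dB
∠(j12000 + 0.736) = arctan(12000/0.736) = 90.00°
∠(j12000 + 5) = arctan(12000/5) = 89.98°
∠(j12000 + 20) = arctan(12000/20) = 89.90°
∠(j12000 + 800) = arctan(12000/800) = 86.19°
∠L(j12000) = 90.00° − (89.98° + 89.90° + 86.19°) = -176.07°

|L| = -164.5 dB, ∠L = -176.1 deg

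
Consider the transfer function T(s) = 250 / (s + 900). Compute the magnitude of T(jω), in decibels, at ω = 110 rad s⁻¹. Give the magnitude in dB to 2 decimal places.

-11.19 dB

|j110 + 900| = √(110² + 900²) = 906.7
|T(j110)| = 250 / 906.7 = 0.27573
20 log₁₀(0.27573) = -11.190 dB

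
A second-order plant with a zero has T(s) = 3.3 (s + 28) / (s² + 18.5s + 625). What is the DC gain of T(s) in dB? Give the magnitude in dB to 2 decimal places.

T(0) = 3.3 × 28 / 625 = 0.14784
20 log₁₀(0.14784) = -16.604 dB

-16.60 dB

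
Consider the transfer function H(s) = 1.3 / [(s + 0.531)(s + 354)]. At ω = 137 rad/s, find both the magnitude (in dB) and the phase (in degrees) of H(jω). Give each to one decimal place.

|H| = -92.0 dB, ∠H = -110.9°

|j137 + 0.531| = √(137² + 0.531²) = 137
|j137 + 354| = √(137² + 354²) = 379.6
|H(j137)| = 1.3 / (137 × 379.6) = 2.4998e-05
20 log₁₀(2.4998e-05) = -92.04 dB
∠(j137 + 0.531) = arctan(137/0.531) = 89.78°
∠(j137 + 354) = arctan(137/354) = 21.16°
∠H(j137) = − (89.78° + 21.16°) = -110.93°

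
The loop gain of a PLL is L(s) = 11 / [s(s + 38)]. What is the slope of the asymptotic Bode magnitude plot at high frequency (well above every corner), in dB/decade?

-40 dB/decade

With 0 zeros and 2 poles, the high-frequency asymptotic slope is 20 × (0 − 2) = -40 dB/decade.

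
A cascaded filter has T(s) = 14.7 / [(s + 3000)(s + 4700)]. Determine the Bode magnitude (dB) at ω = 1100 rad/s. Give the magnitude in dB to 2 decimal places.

|j1100 + 3000| = √(1100² + 3000²) = 3195
|j1100 + 4700| = √(1100² + 4700²) = 4827
|T(j1100)| = 14.7 / (3195 × 4827) = 9.5307e-07
20 log₁₀(9.5307e-07) = -120.417 dB

-120.42 dB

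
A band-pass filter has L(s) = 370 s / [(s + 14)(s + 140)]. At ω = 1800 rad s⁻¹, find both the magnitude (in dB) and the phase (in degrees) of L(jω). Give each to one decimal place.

|L| = -13.8 dB, ∠L = -85.1°

|j1800| = 1800
|j1800 + 14| = √(1800² + 14²) = 1800
|j1800 + 140| = √(1800² + 140²) = 1805
|L(j1800)| = 370 × 1800 / (1800 × 1805) = 0.20493
20 log₁₀(0.20493) = -13.77 dB
∠(j1800) = 90.00°
∠(j1800 + 14) = arctan(1800/14) = 89.55°
∠(j1800 + 140) = arctan(1800/140) = 85.55°
∠L(j1800) = 90.00° − (89.55° + 85.55°) = -85.11°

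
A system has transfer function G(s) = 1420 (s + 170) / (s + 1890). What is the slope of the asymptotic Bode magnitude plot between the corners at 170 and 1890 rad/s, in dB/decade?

20 dB/decade

In this band the factors already past their corner are: zero at 170; net slope = 20 dB/decade.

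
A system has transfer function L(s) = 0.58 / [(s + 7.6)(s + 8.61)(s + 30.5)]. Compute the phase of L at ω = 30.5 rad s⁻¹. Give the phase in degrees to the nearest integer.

-195°

∠(j30.5 + 7.6) = arctan(30.5/7.6) = 76.01°
∠(j30.5 + 8.61) = arctan(30.5/8.61) = 74.24°
∠(j30.5 + 30.5) = arctan(30.5/30.5) = 45.00°
∠L(j30.5) = − (76.01° + 74.24° + 45.00°) = -195.24°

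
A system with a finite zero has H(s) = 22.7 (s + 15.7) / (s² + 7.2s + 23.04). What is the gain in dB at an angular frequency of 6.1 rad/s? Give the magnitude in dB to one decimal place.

18.4 dB

|j6.1 + 15.7| = √(6.1² + 15.7²) = 16.84
|(j6.1)² + 7.2(j6.1) + 23.04| = |-14.17 + j43.92| = 46.15
|H(j6.1)| = 22.7 × 16.84 / 46.15 = 8.285
20 log₁₀(8.285) = 18.37 dB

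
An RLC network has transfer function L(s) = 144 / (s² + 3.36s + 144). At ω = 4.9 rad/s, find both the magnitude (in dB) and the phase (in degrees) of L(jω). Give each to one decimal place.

|L| = 1.5 dB, ∠L = -7.8°

|(j4.9)² + 3.36(j4.9) + 144| = |119.99 + j16.464| = 121.1
|L(j4.9)| = 144 / 121.1 = 1.189
20 log₁₀(1.189) = 1.50 dB
∠[(j4.9)² + 3.36(j4.9) + 144] = ∠[119.99 + j16.464] = 7.81°
∠L(j4.9) = −7.81° = -7.81°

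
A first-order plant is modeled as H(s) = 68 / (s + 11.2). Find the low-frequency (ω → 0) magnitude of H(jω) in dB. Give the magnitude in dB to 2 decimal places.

15.67 dB

H(0) = 68 / 11.2 = 6.0714
20 log₁₀(6.0714) = 15.666 dB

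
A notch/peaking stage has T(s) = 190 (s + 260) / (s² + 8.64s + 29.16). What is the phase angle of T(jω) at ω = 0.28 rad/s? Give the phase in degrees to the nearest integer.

-5°

∠(j0.28 + 260) = arctan(0.28/260) = 0.06°
∠[(j0.28)² + 8.64(j0.28) + 29.16] = ∠[29.082 + j2.4192] = 4.76°
∠T(j0.28) = 0.06° − 4.76° = -4.69°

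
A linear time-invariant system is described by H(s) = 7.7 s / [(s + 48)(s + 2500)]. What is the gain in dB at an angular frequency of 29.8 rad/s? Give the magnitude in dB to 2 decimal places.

-55.79 dB

|j29.8| = 29.8
|j29.8 + 48| = √(29.8² + 48²) = 56.5
|j29.8 + 2500| = √(29.8² + 2500²) = 2500
|H(j29.8)| = 7.7 × 29.8 / (56.5 × 2500) = 0.0016244
20 log₁₀(0.0016244) = -55.786 dB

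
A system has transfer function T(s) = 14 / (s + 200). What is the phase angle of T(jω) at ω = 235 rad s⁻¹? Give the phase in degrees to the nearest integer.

-50 deg

∠(j235 + 200) = arctan(235/200) = 49.60°
∠T(j235) = −49.60° = -49.60°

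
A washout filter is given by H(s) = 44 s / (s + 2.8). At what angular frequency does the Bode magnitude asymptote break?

The single real pole at s = −2.8 gives a corner at ω = 2.8 rad/s.

2.8 rad/s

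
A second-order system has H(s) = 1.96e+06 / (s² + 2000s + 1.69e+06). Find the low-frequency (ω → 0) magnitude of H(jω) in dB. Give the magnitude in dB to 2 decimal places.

H(0) = 1.96e+06 / 1.69e+06 = 1.1598
20 log₁₀(1.1598) = 1.287 dB

1.29 dB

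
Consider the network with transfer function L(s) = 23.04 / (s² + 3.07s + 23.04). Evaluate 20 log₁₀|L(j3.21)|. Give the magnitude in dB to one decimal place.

|(j3.21)² + 3.07(j3.21) + 23.04| = |12.736 + j9.8547| = 16.1
|L(j3.21)| = 23.04 / 16.1 = 1.4308
20 log₁₀(1.4308) = 3.11 dB

3.1 dB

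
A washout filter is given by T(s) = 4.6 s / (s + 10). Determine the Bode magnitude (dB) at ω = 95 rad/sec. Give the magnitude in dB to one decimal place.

|j95| = 95
|j95 + 10| = √(95² + 10²) = 95.52
|T(j95)| = 4.6 × 95 / 95.52 = 4.5747
20 log₁₀(4.5747) = 13.21 dB

13.2 dB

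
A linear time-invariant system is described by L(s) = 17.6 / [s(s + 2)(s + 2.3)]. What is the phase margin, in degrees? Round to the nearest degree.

Gain crossover: |L(jω)| = 1 at ω ≈ 2.02 rad s⁻¹.
∠L(j2.02) = −90° − arctan(2.02/2) − arctan(2.02/2.3) ≈ -176.61°
PM = 180° + (-176.61°) = 3.39°

3°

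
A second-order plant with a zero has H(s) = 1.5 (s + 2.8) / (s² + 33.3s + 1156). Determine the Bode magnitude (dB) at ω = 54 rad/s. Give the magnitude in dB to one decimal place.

-29.8 dB

|j54 + 2.8| = √(54² + 2.8²) = 54.07
|(j54)² + 33.3(j54) + 1156| = |-1760 + j1798.2| = 2516
|H(j54)| = 1.5 × 54.07 / 2516 = 0.032235
20 log₁₀(0.032235) = -29.83 dB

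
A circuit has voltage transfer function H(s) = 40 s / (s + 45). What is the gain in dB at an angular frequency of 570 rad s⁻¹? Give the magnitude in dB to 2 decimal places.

32.01 dB

|j570| = 570
|j570 + 45| = √(570² + 45²) = 571.8
|H(j570)| = 40 × 570 / 571.8 = 39.876
20 log₁₀(39.876) = 32.014 dB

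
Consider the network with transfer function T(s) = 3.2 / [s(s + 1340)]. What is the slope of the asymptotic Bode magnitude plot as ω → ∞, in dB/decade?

-40 dB/decade

With 0 zeros and 2 poles, the high-frequency asymptotic slope is 20 × (0 − 2) = -40 dB/decade.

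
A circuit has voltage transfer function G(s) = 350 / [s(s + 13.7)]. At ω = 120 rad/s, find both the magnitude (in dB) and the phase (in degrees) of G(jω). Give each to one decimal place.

|G| = -32.3 dB, ∠G = -173.5°

|j120 + 13.7| = √(120² + 13.7²) = 120.8
|j120| = 120
|G(j120)| = 350 / (120.8 × 120) = 0.024149
20 log₁₀(0.024149) = -32.34 dB
∠(j120 + 13.7) = arctan(120/13.7) = 83.49°
∠(j120) = 90.00°
∠G(j120) = − (83.49° + 90.00°) = -173.49°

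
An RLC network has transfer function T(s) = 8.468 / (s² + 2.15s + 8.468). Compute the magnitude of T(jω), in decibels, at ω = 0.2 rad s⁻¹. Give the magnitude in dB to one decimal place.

|(j0.2)² + 2.15(j0.2) + 8.468| = |8.428 + j0.43| = 8.439
|T(j0.2)| = 8.468 / 8.439 = 1.0034
20 log₁₀(1.0034) = 0.03 dB

0.0 dB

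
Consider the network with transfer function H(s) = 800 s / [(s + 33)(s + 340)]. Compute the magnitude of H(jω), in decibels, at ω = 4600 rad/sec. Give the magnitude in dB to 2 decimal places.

|j4600| = 4600
|j4600 + 33| = √(4600² + 33²) = 4600
|j4600 + 340| = √(4600² + 340²) = 4613
|H(j4600)| = 800 × 4600 / (4600 × 4613) = 0.17344
20 log₁₀(0.17344) = -15.217 dB

-15.22 dB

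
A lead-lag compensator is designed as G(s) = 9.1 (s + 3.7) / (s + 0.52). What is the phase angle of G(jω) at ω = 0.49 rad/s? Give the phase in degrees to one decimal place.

-35.8 deg

∠(j0.49 + 3.7) = arctan(0.49/3.7) = 7.54°
∠(j0.49 + 0.52) = arctan(0.49/0.52) = 43.30°
∠G(j0.49) = 7.54° − 43.30° = -35.75°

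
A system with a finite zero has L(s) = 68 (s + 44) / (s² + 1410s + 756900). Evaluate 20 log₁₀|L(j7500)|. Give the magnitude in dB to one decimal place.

-40.9 dB

|j7500 + 44| = √(7500² + 44²) = 7500
|(j7500)² + 1410(j7500) + 756900| = |-5.5493e+07 + j1.0575e+07| = 5.649e+07
|L(j7500)| = 68 × 7500 / 5.649e+07 = 0.009028
20 log₁₀(0.009028) = -40.89 dB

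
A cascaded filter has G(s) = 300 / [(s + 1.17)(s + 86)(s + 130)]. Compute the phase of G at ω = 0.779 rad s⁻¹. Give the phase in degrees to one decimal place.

∠(j0.779 + 1.17) = arctan(0.779/1.17) = 33.66°
∠(j0.779 + 86) = arctan(0.779/86) = 0.52°
∠(j0.779 + 130) = arctan(0.779/130) = 0.34°
∠G(j0.779) = − (33.66° + 0.52° + 0.34°) = -34.52°

-34.5°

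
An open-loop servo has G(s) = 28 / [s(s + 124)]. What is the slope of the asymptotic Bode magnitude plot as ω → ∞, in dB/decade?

With 0 zeros and 2 poles, the high-frequency asymptotic slope is 20 × (0 − 2) = -40 dB/decade.

-40 dB/decade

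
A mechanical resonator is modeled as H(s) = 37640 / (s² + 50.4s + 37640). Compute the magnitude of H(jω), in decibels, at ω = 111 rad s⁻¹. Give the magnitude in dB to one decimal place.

3.2 dB

|(j111)² + 50.4(j111) + 37640| = |25319 + j5594.4| = 2.593e+04
|H(j111)| = 37640 / 2.593e+04 = 1.4516
20 log₁₀(1.4516) = 3.24 dB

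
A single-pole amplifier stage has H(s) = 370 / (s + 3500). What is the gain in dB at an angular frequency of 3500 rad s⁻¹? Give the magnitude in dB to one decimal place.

|j3500 + 3500| = √(3500² + 3500²) = 4950
|H(j3500)| = 370 / 4950 = 0.074751
20 log₁₀(0.074751) = -22.53 dB

-22.5 dB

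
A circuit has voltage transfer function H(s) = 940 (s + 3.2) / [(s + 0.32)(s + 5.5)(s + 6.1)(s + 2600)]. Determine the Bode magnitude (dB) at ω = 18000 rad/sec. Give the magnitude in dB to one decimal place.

|j18000 + 3.2| = √(18000² + 3.2²) = 1.8e+04
|j18000 + 0.32| = √(18000² + 0.32²) = 1.8e+04
|j18000 + 5.5| = √(18000² + 5.5²) = 1.8e+04
|j18000 + 6.1| = √(18000² + 6.1²) = 1.8e+04
|j18000 + 2600| = √(18000² + 2600²) = 1.819e+04
|H(j18000)| = 940 × 1.8e+04 / (1.8e+04 × 1.8e+04 × 1.8e+04 × 1.819e+04) = 1.5952e-10
20 log₁₀(1.5952e-10) = -195.94 dB

-195.9 dB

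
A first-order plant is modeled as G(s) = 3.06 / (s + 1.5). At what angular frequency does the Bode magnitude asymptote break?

1.5 rad/s

The single real pole at s = −1.5 gives a corner at ω = 1.5 rad/s.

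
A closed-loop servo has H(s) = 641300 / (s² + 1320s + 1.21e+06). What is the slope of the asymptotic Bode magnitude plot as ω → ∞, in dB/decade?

-40 dB/decade

With 0 zeros and 2 poles, the high-frequency asymptotic slope is 20 × (0 − 2) = -40 dB/decade.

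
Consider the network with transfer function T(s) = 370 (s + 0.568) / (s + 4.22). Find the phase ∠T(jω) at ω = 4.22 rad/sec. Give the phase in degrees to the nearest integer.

37°

∠(j4.22 + 0.568) = arctan(4.22/0.568) = 82.33°
∠(j4.22 + 4.22) = arctan(4.22/4.22) = 45.00°
∠T(j4.22) = 82.33° − 45.00° = 37.33°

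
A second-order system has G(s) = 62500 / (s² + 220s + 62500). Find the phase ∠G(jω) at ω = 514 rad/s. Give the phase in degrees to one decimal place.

-150.7°

∠[(j514)² + 220(j514) + 62500] = ∠[-2.017e+05 + j1.1308e+05] = 150.72°
∠G(j514) = −150.72° = -150.72°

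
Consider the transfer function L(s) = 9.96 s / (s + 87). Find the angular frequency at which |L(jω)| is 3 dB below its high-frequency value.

87 rad s⁻¹

For a single-pole high-pass, the −3 dB point is at the pole: ω = 87 rad s⁻¹.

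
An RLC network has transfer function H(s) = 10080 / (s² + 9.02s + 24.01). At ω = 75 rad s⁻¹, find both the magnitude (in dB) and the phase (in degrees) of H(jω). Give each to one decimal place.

|H| = 5.0 dB, ∠H = -173.1°

|(j75)² + 9.02(j75) + 24.01| = |-5601 + j676.5| = 5642
|H(j75)| = 10080 / 5642 = 1.7867
20 log₁₀(1.7867) = 5.04 dB
∠[(j75)² + 9.02(j75) + 24.01] = ∠[-5601 + j676.5] = 173.11°
∠H(j75) = −173.11° = -173.11°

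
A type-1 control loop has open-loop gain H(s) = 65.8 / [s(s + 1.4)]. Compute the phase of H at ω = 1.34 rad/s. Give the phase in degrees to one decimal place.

-133.7°

∠(j1.34 + 1.4) = arctan(1.34/1.4) = 43.75°
∠(j1.34) = 90.00°
∠H(j1.34) = − (43.75° + 90.00°) = -133.75°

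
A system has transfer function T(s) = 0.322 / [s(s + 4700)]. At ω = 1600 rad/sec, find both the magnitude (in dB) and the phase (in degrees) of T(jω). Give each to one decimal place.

|T| = -147.8 dB, ∠T = -108.8°

|j1600 + 4700| = √(1600² + 4700²) = 4965
|j1600| = 1600
|T(j1600)| = 0.322 / (4965 × 1600) = 4.0535e-08
20 log₁₀(4.0535e-08) = -147.84 dB
∠(j1600 + 4700) = arctan(1600/4700) = 18.80°
∠(j1600) = 90.00°
∠T(j1600) = − (18.80° + 90.00°) = -108.80°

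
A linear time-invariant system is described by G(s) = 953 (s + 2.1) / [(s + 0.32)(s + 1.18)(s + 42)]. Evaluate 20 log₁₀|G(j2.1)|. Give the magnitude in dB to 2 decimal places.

22.38 dB

|j2.1 + 2.1| = √(2.1² + 2.1²) = 2.97
|j2.1 + 0.32| = √(2.1² + 0.32²) = 2.124
|j2.1 + 1.18| = √(2.1² + 1.18²) = 2.409
|j2.1 + 42| = √(2.1² + 42²) = 42.05
|G(j2.1)| = 953 × 2.97 / (2.124 × 2.409 × 42.05) = 13.153
20 log₁₀(13.153) = 22.381 dB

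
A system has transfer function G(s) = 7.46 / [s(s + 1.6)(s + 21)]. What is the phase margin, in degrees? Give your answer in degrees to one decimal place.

Gain crossover: |G(jω)| = 1 at ω ≈ 0.22 rad/s.
∠G(j0.22) = −90° − arctan(0.22/1.6) − arctan(0.22/21) ≈ -98.43°
PM = 180° + (-98.43°) = 81.57°

81.6°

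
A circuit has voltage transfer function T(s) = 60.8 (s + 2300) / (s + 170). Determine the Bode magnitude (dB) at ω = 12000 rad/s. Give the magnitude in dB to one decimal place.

|j12000 + 2300| = √(12000² + 2300²) = 1.222e+04
|j12000 + 170| = √(12000² + 170²) = 1.2e+04
|T(j12000)| = 60.8 × 1.222e+04 / 1.2e+04 = 61.9
20 log₁₀(61.9) = 35.83 dB

35.8 dB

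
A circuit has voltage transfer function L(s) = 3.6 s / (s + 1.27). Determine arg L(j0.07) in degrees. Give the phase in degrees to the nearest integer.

∠(j0.07) = 90.00°
∠(j0.07 + 1.27) = arctan(0.07/1.27) = 3.15°
∠L(j0.07) = 90.00° − 3.15° = 86.85°

87°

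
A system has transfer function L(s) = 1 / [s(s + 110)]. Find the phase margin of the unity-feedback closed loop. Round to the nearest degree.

Gain crossover: |L(jω)| = 1 at ω ≈ 0.00909 rad/sec.
∠L(j0.00909) = −90° − arctan(0.00909/110) ≈ -90.00°
PM = 180° + (-90.00°) = 90.00°

90°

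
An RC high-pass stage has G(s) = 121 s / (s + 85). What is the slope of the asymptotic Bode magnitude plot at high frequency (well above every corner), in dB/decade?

0 dB/decade

With 1 zero and 1 pole, the high-frequency asymptotic slope is 20 × (1 − 1) = 0 dB/decade.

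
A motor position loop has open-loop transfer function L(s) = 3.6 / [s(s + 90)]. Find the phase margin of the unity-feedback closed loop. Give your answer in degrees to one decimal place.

Gain crossover: |L(jω)| = 1 at ω ≈ 0.04 rad/s.
∠L(j0.04) = −90° − arctan(0.04/90) ≈ -90.03°
PM = 180° + (-90.03°) = 89.97°

90.0 deg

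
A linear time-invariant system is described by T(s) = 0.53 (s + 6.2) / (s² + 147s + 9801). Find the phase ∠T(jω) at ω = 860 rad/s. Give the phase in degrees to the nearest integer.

-81°

∠(j860 + 6.2) = arctan(860/6.2) = 89.59°
∠[(j860)² + 147(j860) + 9801] = ∠[-7.298e+05 + j1.2642e+05] = 170.17°
∠T(j860) = 89.59° − 170.17° = -80.59°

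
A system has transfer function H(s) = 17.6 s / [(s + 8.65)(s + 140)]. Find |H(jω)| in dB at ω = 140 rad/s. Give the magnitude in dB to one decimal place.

|j140| = 140
|j140 + 8.65| = √(140² + 8.65²) = 140.3
|j140 + 140| = √(140² + 140²) = 198
|H(j140)| = 17.6 × 140 / (140.3 × 198) = 0.088724
20 log₁₀(0.088724) = -21.04 dB

-21.0 dB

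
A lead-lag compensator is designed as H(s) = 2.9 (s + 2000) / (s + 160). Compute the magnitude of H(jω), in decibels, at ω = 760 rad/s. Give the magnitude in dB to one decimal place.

18.0 dB

|j760 + 2000| = √(760² + 2000²) = 2140
|j760 + 160| = √(760² + 160²) = 776.7
|H(j760)| = 2.9 × 2140 / 776.7 = 7.9889
20 log₁₀(7.9889) = 18.05 dB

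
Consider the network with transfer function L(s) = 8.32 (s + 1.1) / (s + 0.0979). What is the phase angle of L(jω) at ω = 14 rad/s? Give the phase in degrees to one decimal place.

∠(j14 + 1.1) = arctan(14/1.1) = 85.51°
∠(j14 + 0.0979) = arctan(14/0.0979) = 89.60°
∠L(j14) = 85.51° − 89.60° = -4.09°

-4.1°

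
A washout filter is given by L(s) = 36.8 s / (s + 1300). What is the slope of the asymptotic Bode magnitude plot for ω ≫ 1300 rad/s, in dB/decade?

With 1 zero and 1 pole, the high-frequency asymptotic slope is 20 × (1 − 1) = 0 dB/decade.

0 dB/decade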